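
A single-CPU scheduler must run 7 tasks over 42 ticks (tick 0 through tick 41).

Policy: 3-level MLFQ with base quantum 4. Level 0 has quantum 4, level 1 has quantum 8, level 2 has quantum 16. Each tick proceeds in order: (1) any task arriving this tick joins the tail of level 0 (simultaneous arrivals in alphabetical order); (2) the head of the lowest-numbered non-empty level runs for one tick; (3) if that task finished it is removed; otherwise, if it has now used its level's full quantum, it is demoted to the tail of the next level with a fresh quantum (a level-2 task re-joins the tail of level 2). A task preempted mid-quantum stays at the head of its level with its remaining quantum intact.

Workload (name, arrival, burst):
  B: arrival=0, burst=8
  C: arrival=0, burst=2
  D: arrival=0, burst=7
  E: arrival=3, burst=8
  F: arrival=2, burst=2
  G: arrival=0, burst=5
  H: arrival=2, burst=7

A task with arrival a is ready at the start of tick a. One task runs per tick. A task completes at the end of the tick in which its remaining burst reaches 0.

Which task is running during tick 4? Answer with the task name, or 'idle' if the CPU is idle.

t=0: L0/L1/L2 = BCDG/-/- → run B
t=1: L0/L1/L2 = BCDG/-/- → run B
t=2: L0/L1/L2 = BCDGFH/-/- → run B
t=3: L0/L1/L2 = BCDGFHE/-/- → run B
t=4: L0/L1/L2 = CDGFHE/B/- → run C
t=5: L0/L1/L2 = CDGFHE/B/- → run C
t=6: L0/L1/L2 = DGFHE/B/- → run D
t=7: L0/L1/L2 = DGFHE/B/- → run D
t=8: L0/L1/L2 = DGFHE/B/- → run D
t=9: L0/L1/L2 = DGFHE/B/- → run D
t=10: L0/L1/L2 = GFHE/BD/- → run G
t=11: L0/L1/L2 = GFHE/BD/- → run G
t=12: L0/L1/L2 = GFHE/BD/- → run G
t=13: L0/L1/L2 = GFHE/BD/- → run G
t=14: L0/L1/L2 = FHE/BDG/- → run F
t=15: L0/L1/L2 = FHE/BDG/- → run F
t=16: L0/L1/L2 = HE/BDG/- → run H
t=17: L0/L1/L2 = HE/BDG/- → run H
t=18: L0/L1/L2 = HE/BDG/- → run H
t=19: L0/L1/L2 = HE/BDG/- → run H
t=20: L0/L1/L2 = E/BDGH/- → run E
t=21: L0/L1/L2 = E/BDGH/- → run E
t=22: L0/L1/L2 = E/BDGH/- → run E
t=23: L0/L1/L2 = E/BDGH/- → run E
t=24: L0/L1/L2 = -/BDGHE/- → run B
t=25: L0/L1/L2 = -/BDGHE/- → run B
t=26: L0/L1/L2 = -/BDGHE/- → run B
t=27: L0/L1/L2 = -/BDGHE/- → run B
t=28: L0/L1/L2 = -/DGHE/- → run D
t=29: L0/L1/L2 = -/DGHE/- → run D
t=30: L0/L1/L2 = -/DGHE/- → run D
t=31: L0/L1/L2 = -/GHE/- → run G
t=32: L0/L1/L2 = -/HE/- → run H
t=33: L0/L1/L2 = -/HE/- → run H
t=34: L0/L1/L2 = -/HE/- → run H
t=35: L0/L1/L2 = -/E/- → run E
t=36: L0/L1/L2 = -/E/- → run E
t=37: L0/L1/L2 = -/E/- → run E
t=38: L0/L1/L2 = -/E/- → run E
t=39: (idle)
t=40: (idle)
t=41: (idle)

running at tick 4 = C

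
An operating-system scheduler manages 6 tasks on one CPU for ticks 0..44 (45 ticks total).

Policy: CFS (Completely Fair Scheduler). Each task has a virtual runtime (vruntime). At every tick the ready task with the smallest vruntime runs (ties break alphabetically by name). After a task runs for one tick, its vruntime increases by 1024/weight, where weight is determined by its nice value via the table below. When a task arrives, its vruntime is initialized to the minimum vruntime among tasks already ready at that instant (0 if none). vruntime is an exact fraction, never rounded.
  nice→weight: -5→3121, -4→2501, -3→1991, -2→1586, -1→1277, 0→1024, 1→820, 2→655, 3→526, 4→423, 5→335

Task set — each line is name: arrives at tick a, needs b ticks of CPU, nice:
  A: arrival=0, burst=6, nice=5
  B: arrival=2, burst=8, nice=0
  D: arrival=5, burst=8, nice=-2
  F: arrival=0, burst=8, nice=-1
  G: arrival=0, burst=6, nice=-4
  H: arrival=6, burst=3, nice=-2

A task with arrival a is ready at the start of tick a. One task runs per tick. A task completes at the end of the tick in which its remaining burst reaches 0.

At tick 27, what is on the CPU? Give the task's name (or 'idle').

running at tick 27 = D

t=0: vr[A=0 F=0 G=0] → run A
t=1: vr[A=1024/335 F=0 G=0] → run F
t=2: vr[A=1024/335 B=0 F=1024/1277 G=0] → run B
t=3: vr[A=1024/335 B=1 F=1024/1277 G=0] → run G
t=4: vr[A=1024/335 B=1 F=1024/1277 G=1024/2501] → run G
t=5: vr[A=1024/335 B=1 D=1024/1277 F=1024/1277 G=2048/2501] → run D
t=6: vr[A=1024/335 B=1 D=1465856/1012661 F=1024/1277 G=2048/2501 H=1024/1277] → run F
t=7: vr[A=1024/335 B=1 D=1465856/1012661 F=2048/1277 G=2048/2501 H=1024/1277] → run H
t=8: vr[A=1024/335 B=1 D=1465856/1012661 F=2048/1277 G=2048/2501 H=1465856/1012661] → run G
t=9: vr[A=1024/335 B=1 D=1465856/1012661 F=2048/1277 G=3072/2501 H=1465856/1012661] → run B
t=10: vr[A=1024/335 B=2 D=1465856/1012661 F=2048/1277 G=3072/2501 H=1465856/1012661] → run G
t=11: vr[A=1024/335 B=2 D=1465856/1012661 F=2048/1277 G=4096/2501 H=1465856/1012661] → run D
t=12: vr[A=1024/335 B=2 D=2119680/1012661 F=2048/1277 G=4096/2501 H=1465856/1012661] → run H
t=13: vr[A=1024/335 B=2 D=2119680/1012661 F=2048/1277 G=4096/2501 H=2119680/1012661] → run F
t=14: vr[A=1024/335 B=2 D=2119680/1012661 F=3072/1277 G=4096/2501 H=2119680/1012661] → run G
t=15: vr[A=1024/335 B=2 D=2119680/1012661 F=3072/1277 G=5120/2501 H=2119680/1012661] → run B
t=16: vr[A=1024/335 B=3 D=2119680/1012661 F=3072/1277 G=5120/2501 H=2119680/1012661] → run G
t=17: vr[A=1024/335 B=3 D=2119680/1012661 F=3072/1277 H=2119680/1012661] → run D
t=18: vr[A=1024/335 B=3 D=2773504/1012661 F=3072/1277 H=2119680/1012661] → run H
t=19: vr[A=1024/335 B=3 D=2773504/1012661 F=3072/1277] → run F
t=20: vr[A=1024/335 B=3 D=2773504/1012661 F=4096/1277] → run D
t=21: vr[A=1024/335 B=3 D=3427328/1012661 F=4096/1277] → run B
t=22: vr[A=1024/335 B=4 D=3427328/1012661 F=4096/1277] → run A
t=23: vr[A=2048/335 B=4 D=3427328/1012661 F=4096/1277] → run F
t=24: vr[A=2048/335 B=4 D=3427328/1012661 F=5120/1277] → run D
t=25: vr[A=2048/335 B=4 D=4081152/1012661 F=5120/1277] → run B
t=26: vr[A=2048/335 B=5 D=4081152/1012661 F=5120/1277] → run F
t=27: vr[A=2048/335 B=5 D=4081152/1012661 F=6144/1277] → run D
t=28: vr[A=2048/335 B=5 D=4734976/1012661 F=6144/1277] → run D
t=29: vr[A=2048/335 B=5 D=5388800/1012661 F=6144/1277] → run F
t=30: vr[A=2048/335 B=5 D=5388800/1012661 F=7168/1277] → run B
t=31: vr[A=2048/335 B=6 D=5388800/1012661 F=7168/1277] → run D
t=32: vr[A=2048/335 B=6 F=7168/1277] → run F
t=33: vr[A=2048/335 B=6] → run B
t=34: vr[A=2048/335 B=7] → run A
t=35: vr[A=3072/335 B=7] → run B
t=36: vr[A=3072/335] → run A
t=37: vr[A=4096/335] → run A
t=38: vr[A=1024/67] → run A
t=39: (idle)
t=40: (idle)
t=41: (idle)
t=42: (idle)
t=43: (idle)
t=44: (idle)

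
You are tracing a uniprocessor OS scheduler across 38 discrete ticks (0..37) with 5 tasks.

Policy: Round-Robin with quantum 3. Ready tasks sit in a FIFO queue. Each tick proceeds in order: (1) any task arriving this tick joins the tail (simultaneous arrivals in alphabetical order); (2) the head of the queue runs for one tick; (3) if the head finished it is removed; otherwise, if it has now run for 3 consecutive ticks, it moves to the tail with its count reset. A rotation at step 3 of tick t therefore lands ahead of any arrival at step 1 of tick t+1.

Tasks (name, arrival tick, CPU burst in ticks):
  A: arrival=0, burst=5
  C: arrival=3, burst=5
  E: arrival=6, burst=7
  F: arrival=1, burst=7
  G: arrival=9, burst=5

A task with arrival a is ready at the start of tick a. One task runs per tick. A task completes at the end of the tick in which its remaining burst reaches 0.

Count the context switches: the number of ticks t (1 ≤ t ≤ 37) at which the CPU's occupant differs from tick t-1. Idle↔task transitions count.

t=0: queue=[A] q_used=0 → run A
t=1: queue=[A,F] q_used=1 → run A
t=2: queue=[A,F] q_used=2 → run A
t=3: queue=[F,A,C] q_used=0 → run F
t=4: queue=[F,A,C] q_used=1 → run F
t=5: queue=[F,A,C] q_used=2 → run F
t=6: queue=[A,C,F,E] q_used=0 → run A
t=7: queue=[A,C,F,E] q_used=1 → run A
t=8: queue=[C,F,E] q_used=0 → run C
t=9: queue=[C,F,E,G] q_used=1 → run C
t=10: queue=[C,F,E,G] q_used=2 → run C
t=11: queue=[F,E,G,C] q_used=0 → run F
t=12: queue=[F,E,G,C] q_used=1 → run F
t=13: queue=[F,E,G,C] q_used=2 → run F
t=14: queue=[E,G,C,F] q_used=0 → run E
t=15: queue=[E,G,C,F] q_used=1 → run E
t=16: queue=[E,G,C,F] q_used=2 → run E
t=17: queue=[G,C,F,E] q_used=0 → run G
t=18: queue=[G,C,F,E] q_used=1 → run G
t=19: queue=[G,C,F,E] q_used=2 → run G
t=20: queue=[C,F,E,G] q_used=0 → run C
t=21: queue=[C,F,E,G] q_used=1 → run C
t=22: queue=[F,E,G] q_used=0 → run F
t=23: queue=[E,G] q_used=0 → run E
t=24: queue=[E,G] q_used=1 → run E
t=25: queue=[E,G] q_used=2 → run E
t=26: queue=[G,E] q_used=0 → run G
t=27: queue=[G,E] q_used=1 → run G
t=28: queue=[E] q_used=0 → run E
t=29: (idle)
t=30: (idle)
t=31: (idle)
t=32: (idle)
t=33: (idle)
t=34: (idle)
t=35: (idle)
t=36: (idle)
t=37: (idle)

context switches = 12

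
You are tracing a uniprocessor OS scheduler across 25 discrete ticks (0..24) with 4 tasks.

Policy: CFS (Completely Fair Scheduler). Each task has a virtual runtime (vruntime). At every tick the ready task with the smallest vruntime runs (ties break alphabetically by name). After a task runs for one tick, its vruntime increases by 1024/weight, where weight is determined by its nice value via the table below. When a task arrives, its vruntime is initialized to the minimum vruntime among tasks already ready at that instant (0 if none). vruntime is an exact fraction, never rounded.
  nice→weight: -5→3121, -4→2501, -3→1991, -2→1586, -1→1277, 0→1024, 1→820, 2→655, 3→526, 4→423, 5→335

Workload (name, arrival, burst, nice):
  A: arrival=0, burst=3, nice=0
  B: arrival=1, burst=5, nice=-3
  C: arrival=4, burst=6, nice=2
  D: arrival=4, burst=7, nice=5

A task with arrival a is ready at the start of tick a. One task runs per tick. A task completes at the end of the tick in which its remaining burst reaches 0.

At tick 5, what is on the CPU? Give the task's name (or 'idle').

running at tick 5 = C

t=0: vr[A=0] → run A
t=1: vr[A=1 B=1] → run A
t=2: vr[A=2 B=1] → run B
t=3: vr[A=2 B=3015/1991] → run B
t=4: vr[A=2 B=4039/1991 C=2 D=2] → run A
t=5: vr[B=4039/1991 C=2 D=2] → run C
t=6: vr[B=4039/1991 C=2334/655 D=2] → run D
t=7: vr[B=4039/1991 C=2334/655 D=1694/335] → run B
t=8: vr[B=5063/1991 C=2334/655 D=1694/335] → run B
t=9: vr[B=6087/1991 C=2334/655 D=1694/335] → run B
t=10: vr[C=2334/655 D=1694/335] → run C
t=11: vr[C=3358/655 D=1694/335] → run D
t=12: vr[C=3358/655 D=2718/335] → run C
t=13: vr[C=4382/655 D=2718/335] → run C
t=14: vr[C=5406/655 D=2718/335] → run D
t=15: vr[C=5406/655 D=3742/335] → run C
t=16: vr[C=1286/131 D=3742/335] → run C
t=17: vr[D=3742/335] → run D
t=18: vr[D=4766/335] → run D
t=19: vr[D=1158/67] → run D
t=20: vr[D=6814/335] → run D
t=21: (idle)
t=22: (idle)
t=23: (idle)
t=24: (idle)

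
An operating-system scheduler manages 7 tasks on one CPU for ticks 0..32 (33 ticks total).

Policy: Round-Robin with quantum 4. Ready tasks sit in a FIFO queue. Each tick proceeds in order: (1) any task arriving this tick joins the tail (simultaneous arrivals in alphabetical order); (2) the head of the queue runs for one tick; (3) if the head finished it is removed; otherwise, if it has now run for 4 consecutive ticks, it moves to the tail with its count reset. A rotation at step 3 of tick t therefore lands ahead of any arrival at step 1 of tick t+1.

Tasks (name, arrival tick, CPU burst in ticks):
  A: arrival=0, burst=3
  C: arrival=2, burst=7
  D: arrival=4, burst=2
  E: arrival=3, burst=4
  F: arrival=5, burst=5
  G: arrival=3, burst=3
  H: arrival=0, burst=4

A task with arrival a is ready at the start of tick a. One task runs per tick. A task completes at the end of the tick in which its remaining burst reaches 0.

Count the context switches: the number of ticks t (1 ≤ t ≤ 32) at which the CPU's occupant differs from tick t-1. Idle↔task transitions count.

t=0: queue=[A,H] q_used=0 → run A
t=1: queue=[A,H] q_used=1 → run A
t=2: queue=[A,H,C] q_used=2 → run A
t=3: queue=[H,C,E,G] q_used=0 → run H
t=4: queue=[H,C,E,G,D] q_used=1 → run H
t=5: queue=[H,C,E,G,D,F] q_used=2 → run H
t=6: queue=[H,C,E,G,D,F] q_used=3 → run H
t=7: queue=[C,E,G,D,F] q_used=0 → run C
t=8: queue=[C,E,G,D,F] q_used=1 → run C
t=9: queue=[C,E,G,D,F] q_used=2 → run C
t=10: queue=[C,E,G,D,F] q_used=3 → run C
t=11: queue=[E,G,D,F,C] q_used=0 → run E
t=12: queue=[E,G,D,F,C] q_used=1 → run E
t=13: queue=[E,G,D,F,C] q_used=2 → run E
t=14: queue=[E,G,D,F,C] q_used=3 → run E
t=15: queue=[G,D,F,C] q_used=0 → run G
t=16: queue=[G,D,F,C] q_used=1 → run G
t=17: queue=[G,D,F,C] q_used=2 → run G
t=18: queue=[D,F,C] q_used=0 → run D
t=19: queue=[D,F,C] q_used=1 → run D
t=20: queue=[F,C] q_used=0 → run F
t=21: queue=[F,C] q_used=1 → run F
t=22: queue=[F,C] q_used=2 → run F
t=23: queue=[F,C] q_used=3 → run F
t=24: queue=[C,F] q_used=0 → run C
t=25: queue=[C,F] q_used=1 → run C
t=26: queue=[C,F] q_used=2 → run C
t=27: queue=[F] q_used=0 → run F
t=28: (idle)
t=29: (idle)
t=30: (idle)
t=31: (idle)
t=32: (idle)

context switches = 9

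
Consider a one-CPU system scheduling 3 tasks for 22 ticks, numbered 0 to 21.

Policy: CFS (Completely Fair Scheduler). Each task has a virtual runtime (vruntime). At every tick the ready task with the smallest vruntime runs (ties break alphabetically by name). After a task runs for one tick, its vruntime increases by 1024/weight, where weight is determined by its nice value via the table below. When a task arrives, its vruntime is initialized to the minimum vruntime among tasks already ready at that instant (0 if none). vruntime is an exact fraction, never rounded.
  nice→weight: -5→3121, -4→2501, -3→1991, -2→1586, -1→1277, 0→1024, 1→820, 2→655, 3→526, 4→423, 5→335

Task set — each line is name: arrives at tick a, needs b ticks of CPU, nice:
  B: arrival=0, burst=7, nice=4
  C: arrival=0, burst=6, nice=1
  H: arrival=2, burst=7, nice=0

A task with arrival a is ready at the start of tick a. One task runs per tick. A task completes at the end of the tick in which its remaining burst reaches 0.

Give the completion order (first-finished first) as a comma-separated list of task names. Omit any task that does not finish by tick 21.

t=0: vr[B=0 C=0] → run B
t=1: vr[B=1024/423 C=0] → run C
t=2: vr[B=1024/423 C=256/205 H=256/205] → run C
t=3: vr[B=1024/423 C=512/205 H=256/205] → run H
t=4: vr[B=1024/423 C=512/205 H=461/205] → run H
t=5: vr[B=1024/423 C=512/205 H=666/205] → run B
t=6: vr[B=2048/423 C=512/205 H=666/205] → run C
t=7: vr[B=2048/423 C=768/205 H=666/205] → run H
t=8: vr[B=2048/423 C=768/205 H=871/205] → run C
t=9: vr[B=2048/423 C=1024/205 H=871/205] → run H
t=10: vr[B=2048/423 C=1024/205 H=1076/205] → run B
t=11: vr[B=1024/141 C=1024/205 H=1076/205] → run C
t=12: vr[B=1024/141 C=256/41 H=1076/205] → run H
t=13: vr[B=1024/141 C=256/41 H=1281/205] → run C
t=14: vr[B=1024/141 H=1281/205] → run H
t=15: vr[B=1024/141 H=1486/205] → run H
t=16: vr[B=1024/141] → run B
t=17: vr[B=4096/423] → run B
t=18: vr[B=5120/423] → run B
t=19: vr[B=2048/141] → run B
t=20: (idle)
t=21: (idle)

completion order = C, H, B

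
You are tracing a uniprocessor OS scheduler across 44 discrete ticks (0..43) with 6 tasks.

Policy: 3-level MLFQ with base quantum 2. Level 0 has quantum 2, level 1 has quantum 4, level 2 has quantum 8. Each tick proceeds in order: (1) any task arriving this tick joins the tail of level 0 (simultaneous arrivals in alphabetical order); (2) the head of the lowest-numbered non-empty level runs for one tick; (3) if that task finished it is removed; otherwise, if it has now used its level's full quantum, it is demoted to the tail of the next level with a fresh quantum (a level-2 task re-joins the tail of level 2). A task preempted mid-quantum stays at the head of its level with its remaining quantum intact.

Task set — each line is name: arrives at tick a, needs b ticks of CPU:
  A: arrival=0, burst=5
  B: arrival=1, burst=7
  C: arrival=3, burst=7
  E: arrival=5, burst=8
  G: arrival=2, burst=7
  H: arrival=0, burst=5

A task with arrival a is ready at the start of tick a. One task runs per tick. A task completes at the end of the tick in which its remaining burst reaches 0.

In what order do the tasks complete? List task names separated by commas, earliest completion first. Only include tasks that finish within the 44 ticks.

completion order = A, H, B, G, C, E

t=0: L0/L1/L2 = AH/-/- → run A
t=1: L0/L1/L2 = AHB/-/- → run A
t=2: L0/L1/L2 = HBG/A/- → run H
t=3: L0/L1/L2 = HBGC/A/- → run H
t=4: L0/L1/L2 = BGC/AH/- → run B
t=5: L0/L1/L2 = BGCE/AH/- → run B
t=6: L0/L1/L2 = GCE/AHB/- → run G
t=7: L0/L1/L2 = GCE/AHB/- → run G
t=8: L0/L1/L2 = CE/AHBG/- → run C
t=9: L0/L1/L2 = CE/AHBG/- → run C
t=10: L0/L1/L2 = E/AHBGC/- → run E
t=11: L0/L1/L2 = E/AHBGC/- → run E
t=12: L0/L1/L2 = -/AHBGCE/- → run A
t=13: L0/L1/L2 = -/AHBGCE/- → run A
t=14: L0/L1/L2 = -/AHBGCE/- → run A
t=15: L0/L1/L2 = -/HBGCE/- → run H
t=16: L0/L1/L2 = -/HBGCE/- → run H
t=17: L0/L1/L2 = -/HBGCE/- → run H
t=18: L0/L1/L2 = -/BGCE/- → run B
t=19: L0/L1/L2 = -/BGCE/- → run B
t=20: L0/L1/L2 = -/BGCE/- → run B
t=21: L0/L1/L2 = -/BGCE/- → run B
t=22: L0/L1/L2 = -/GCE/B → run G
t=23: L0/L1/L2 = -/GCE/B → run G
t=24: L0/L1/L2 = -/GCE/B → run G
t=25: L0/L1/L2 = -/GCE/B → run G
t=26: L0/L1/L2 = -/CE/BG → run C
t=27: L0/L1/L2 = -/CE/BG → run C
t=28: L0/L1/L2 = -/CE/BG → run C
t=29: L0/L1/L2 = -/CE/BG → run C
t=30: L0/L1/L2 = -/E/BGC → run E
t=31: L0/L1/L2 = -/E/BGC → run E
t=32: L0/L1/L2 = -/E/BGC → run E
t=33: L0/L1/L2 = -/E/BGC → run E
t=34: L0/L1/L2 = -/-/BGCE → run B
t=35: L0/L1/L2 = -/-/GCE → run G
t=36: L0/L1/L2 = -/-/CE → run C
t=37: L0/L1/L2 = -/-/E → run E
t=38: L0/L1/L2 = -/-/E → run E
t=39: (idle)
t=40: (idle)
t=41: (idle)
t=42: (idle)
t=43: (idle)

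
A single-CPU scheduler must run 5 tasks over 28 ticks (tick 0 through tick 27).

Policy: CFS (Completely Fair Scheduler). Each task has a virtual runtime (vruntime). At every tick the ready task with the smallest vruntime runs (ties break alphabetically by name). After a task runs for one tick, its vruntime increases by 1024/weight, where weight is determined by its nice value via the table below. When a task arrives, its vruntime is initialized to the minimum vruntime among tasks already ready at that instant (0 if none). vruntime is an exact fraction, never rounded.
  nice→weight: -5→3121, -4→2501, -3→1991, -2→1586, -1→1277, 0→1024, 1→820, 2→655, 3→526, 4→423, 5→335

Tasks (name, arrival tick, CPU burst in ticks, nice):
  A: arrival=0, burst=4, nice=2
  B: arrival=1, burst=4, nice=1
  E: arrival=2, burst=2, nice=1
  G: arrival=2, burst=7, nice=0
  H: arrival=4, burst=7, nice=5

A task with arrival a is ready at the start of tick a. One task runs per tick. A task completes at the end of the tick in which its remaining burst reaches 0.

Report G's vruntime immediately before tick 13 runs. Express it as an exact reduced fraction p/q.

t=0: vr[A=0] → run A
t=1: vr[A=1024/655 B=1024/655] → run A
t=2: vr[A=2048/655 B=1024/655 E=1024/655 G=1024/655] → run B
t=3: vr[A=2048/655 B=15104/5371 E=1024/655 G=1024/655] → run E
t=4: vr[A=2048/655 B=15104/5371 E=15104/5371 G=1024/655 H=1024/655] → run G
t=5: vr[A=2048/655 B=15104/5371 E=15104/5371 G=1679/655 H=1024/655] → run H
t=6: vr[A=2048/655 B=15104/5371 E=15104/5371 G=1679/655 H=202752/43885] → run G
t=7: vr[A=2048/655 B=15104/5371 E=15104/5371 G=2334/655 H=202752/43885] → run B
t=8: vr[A=2048/655 B=109056/26855 E=15104/5371 G=2334/655 H=202752/43885] → run E
t=9: vr[A=2048/655 B=109056/26855 G=2334/655 H=202752/43885] → run A
t=10: vr[A=3072/655 B=109056/26855 G=2334/655 H=202752/43885] → run G
t=11: vr[A=3072/655 B=109056/26855 G=2989/655 H=202752/43885] → run B
t=12: vr[A=3072/655 B=142592/26855 G=2989/655 H=202752/43885] → run G
t=13: vr[A=3072/655 B=142592/26855 G=3644/655 H=202752/43885] → run H
t=14: vr[A=3072/655 B=142592/26855 G=3644/655 H=336896/43885] → run A
t=15: vr[B=142592/26855 G=3644/655 H=336896/43885] → run B
t=16: vr[G=3644/655 H=336896/43885] → run G
t=17: vr[G=4299/655 H=336896/43885] → run G
t=18: vr[G=4954/655 H=336896/43885] → run G
t=19: vr[H=336896/43885] → run H
t=20: vr[H=94208/8777] → run H
t=21: vr[H=605184/43885] → run H
t=22: vr[H=739328/43885] → run H
t=23: vr[H=873472/43885] → run H
t=24: (idle)
t=25: (idle)
t=26: (idle)
t=27: (idle)

vruntime(G, start of tick 13) = 3644/655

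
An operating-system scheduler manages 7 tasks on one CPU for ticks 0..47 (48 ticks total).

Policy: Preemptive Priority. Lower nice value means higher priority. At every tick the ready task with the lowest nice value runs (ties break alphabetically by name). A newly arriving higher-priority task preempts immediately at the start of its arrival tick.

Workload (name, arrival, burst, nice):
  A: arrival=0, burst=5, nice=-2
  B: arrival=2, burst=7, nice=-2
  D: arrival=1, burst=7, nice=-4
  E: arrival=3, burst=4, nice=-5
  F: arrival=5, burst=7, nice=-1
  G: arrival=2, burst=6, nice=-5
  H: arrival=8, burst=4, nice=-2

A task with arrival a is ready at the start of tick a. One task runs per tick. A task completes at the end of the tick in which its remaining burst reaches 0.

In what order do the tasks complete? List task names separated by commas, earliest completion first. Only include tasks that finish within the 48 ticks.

t=0: ready={A} → run A
t=1: ready={A,D} → run D
t=2: ready={A,B,D,G} → run G
t=3: ready={A,B,D,E,G} → run E
t=4: ready={A,B,D,E,G} → run E
t=5: ready={A,B,D,E,F,G} → run E
t=6: ready={A,B,D,E,F,G} → run E
t=7: ready={A,B,D,F,G} → run G
t=8: ready={A,B,D,F,G,H} → run G
t=9: ready={A,B,D,F,G,H} → run G
t=10: ready={A,B,D,F,G,H} → run G
t=11: ready={A,B,D,F,G,H} → run G
t=12: ready={A,B,D,F,H} → run D
t=13: ready={A,B,D,F,H} → run D
t=14: ready={A,B,D,F,H} → run D
t=15: ready={A,B,D,F,H} → run D
t=16: ready={A,B,D,F,H} → run D
t=17: ready={A,B,D,F,H} → run D
t=18: ready={A,B,F,H} → run A
t=19: ready={A,B,F,H} → run A
t=20: ready={A,B,F,H} → run A
t=21: ready={A,B,F,H} → run A
t=22: ready={B,F,H} → run B
t=23: ready={B,F,H} → run B
t=24: ready={B,F,H} → run B
t=25: ready={B,F,H} → run B
t=26: ready={B,F,H} → run B
t=27: ready={B,F,H} → run B
t=28: ready={B,F,H} → run B
t=29: ready={F,H} → run H
t=30: ready={F,H} → run H
t=31: ready={F,H} → run H
t=32: ready={F,H} → run H
t=33: ready={F} → run F
t=34: ready={F} → run F
t=35: ready={F} → run F
t=36: ready={F} → run F
t=37: ready={F} → run F
t=38: ready={F} → run F
t=39: ready={F} → run F
t=40: (idle)
t=41: (idle)
t=42: (idle)
t=43: (idle)
t=44: (idle)
t=45: (idle)
t=46: (idle)
t=47: (idle)

completion order = E, G, D, A, B, H, F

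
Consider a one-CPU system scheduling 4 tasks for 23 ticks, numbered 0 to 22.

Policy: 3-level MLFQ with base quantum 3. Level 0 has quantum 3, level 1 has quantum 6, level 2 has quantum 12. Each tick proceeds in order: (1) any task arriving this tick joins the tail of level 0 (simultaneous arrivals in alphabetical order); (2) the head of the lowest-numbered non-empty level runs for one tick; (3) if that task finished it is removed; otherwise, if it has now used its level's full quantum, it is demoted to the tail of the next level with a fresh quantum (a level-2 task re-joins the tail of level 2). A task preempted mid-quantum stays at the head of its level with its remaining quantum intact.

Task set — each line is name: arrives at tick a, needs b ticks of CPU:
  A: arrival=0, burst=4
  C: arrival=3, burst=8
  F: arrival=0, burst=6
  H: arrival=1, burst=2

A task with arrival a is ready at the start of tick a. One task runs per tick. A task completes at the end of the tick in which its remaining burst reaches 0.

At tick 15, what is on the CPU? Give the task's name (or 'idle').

t=0: L0/L1/L2 = AF/-/- → run A
t=1: L0/L1/L2 = AFH/-/- → run A
t=2: L0/L1/L2 = AFH/-/- → run A
t=3: L0/L1/L2 = FHC/A/- → run F
t=4: L0/L1/L2 = FHC/A/- → run F
t=5: L0/L1/L2 = FHC/A/- → run F
t=6: L0/L1/L2 = HC/AF/- → run H
t=7: L0/L1/L2 = HC/AF/- → run H
t=8: L0/L1/L2 = C/AF/- → run C
t=9: L0/L1/L2 = C/AF/- → run C
t=10: L0/L1/L2 = C/AF/- → run C
t=11: L0/L1/L2 = -/AFC/- → run A
t=12: L0/L1/L2 = -/FC/- → run F
t=13: L0/L1/L2 = -/FC/- → run F
t=14: L0/L1/L2 = -/FC/- → run F
t=15: L0/L1/L2 = -/C/- → run C
t=16: L0/L1/L2 = -/C/- → run C
t=17: L0/L1/L2 = -/C/- → run C
t=18: L0/L1/L2 = -/C/- → run C
t=19: L0/L1/L2 = -/C/- → run C
t=20: (idle)
t=21: (idle)
t=22: (idle)

running at tick 15 = C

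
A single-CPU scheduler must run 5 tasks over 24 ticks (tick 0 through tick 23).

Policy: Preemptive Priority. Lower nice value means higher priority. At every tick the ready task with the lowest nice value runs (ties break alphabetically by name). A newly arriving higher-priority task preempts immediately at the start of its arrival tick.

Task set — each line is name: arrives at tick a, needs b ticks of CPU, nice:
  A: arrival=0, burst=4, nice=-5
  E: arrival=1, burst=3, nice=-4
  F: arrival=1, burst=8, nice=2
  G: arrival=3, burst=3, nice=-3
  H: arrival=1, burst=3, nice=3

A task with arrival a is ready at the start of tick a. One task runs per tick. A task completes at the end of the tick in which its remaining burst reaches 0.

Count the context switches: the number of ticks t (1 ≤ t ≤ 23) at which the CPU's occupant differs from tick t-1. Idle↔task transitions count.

t=0: ready={A} → run A
t=1: ready={A,E,F,H} → run A
t=2: ready={A,E,F,H} → run A
t=3: ready={A,E,F,G,H} → run A
t=4: ready={E,F,G,H} → run E
t=5: ready={E,F,G,H} → run E
t=6: ready={E,F,G,H} → run E
t=7: ready={F,G,H} → run G
t=8: ready={F,G,H} → run G
t=9: ready={F,G,H} → run G
t=10: ready={F,H} → run F
t=11: ready={F,H} → run F
t=12: ready={F,H} → run F
t=13: ready={F,H} → run F
t=14: ready={F,H} → run F
t=15: ready={F,H} → run F
t=16: ready={F,H} → run F
t=17: ready={F,H} → run F
t=18: ready={H} → run H
t=19: ready={H} → run H
t=20: ready={H} → run H
t=21: (idle)
t=22: (idle)
t=23: (idle)

context switches = 5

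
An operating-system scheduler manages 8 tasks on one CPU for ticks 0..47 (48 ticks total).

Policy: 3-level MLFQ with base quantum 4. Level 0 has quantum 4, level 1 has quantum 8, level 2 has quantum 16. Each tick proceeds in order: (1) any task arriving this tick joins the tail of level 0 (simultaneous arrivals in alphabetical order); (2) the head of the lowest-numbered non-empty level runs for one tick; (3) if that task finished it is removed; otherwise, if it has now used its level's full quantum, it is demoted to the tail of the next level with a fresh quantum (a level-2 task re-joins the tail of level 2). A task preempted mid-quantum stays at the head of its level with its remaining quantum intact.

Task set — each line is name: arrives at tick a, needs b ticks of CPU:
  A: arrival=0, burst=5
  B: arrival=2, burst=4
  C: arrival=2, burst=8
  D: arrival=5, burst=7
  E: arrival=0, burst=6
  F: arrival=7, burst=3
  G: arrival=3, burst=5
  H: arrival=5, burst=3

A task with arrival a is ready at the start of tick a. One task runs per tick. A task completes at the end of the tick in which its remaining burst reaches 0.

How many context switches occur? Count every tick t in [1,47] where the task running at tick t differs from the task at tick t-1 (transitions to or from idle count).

t=0: L0/L1/L2 = AE/-/- → run A
t=1: L0/L1/L2 = AE/-/- → run A
t=2: L0/L1/L2 = AEBC/-/- → run A
t=3: L0/L1/L2 = AEBCG/-/- → run A
t=4: L0/L1/L2 = EBCG/A/- → run E
t=5: L0/L1/L2 = EBCGDH/A/- → run E
t=6: L0/L1/L2 = EBCGDH/A/- → run E
t=7: L0/L1/L2 = EBCGDHF/A/- → run E
t=8: L0/L1/L2 = BCGDHF/AE/- → run B
t=9: L0/L1/L2 = BCGDHF/AE/- → run B
t=10: L0/L1/L2 = BCGDHF/AE/- → run B
t=11: L0/L1/L2 = BCGDHF/AE/- → run B
t=12: L0/L1/L2 = CGDHF/AE/- → run C
t=13: L0/L1/L2 = CGDHF/AE/- → run C
t=14: L0/L1/L2 = CGDHF/AE/- → run C
t=15: L0/L1/L2 = CGDHF/AE/- → run C
t=16: L0/L1/L2 = GDHF/AEC/- → run G
t=17: L0/L1/L2 = GDHF/AEC/- → run G
t=18: L0/L1/L2 = GDHF/AEC/- → run G
t=19: L0/L1/L2 = GDHF/AEC/- → run G
t=20: L0/L1/L2 = DHF/AECG/- → run D
t=21: L0/L1/L2 = DHF/AECG/- → run D
t=22: L0/L1/L2 = DHF/AECG/- → run D
t=23: L0/L1/L2 = DHF/AECG/- → run D
t=24: L0/L1/L2 = HF/AECGD/- → run H
t=25: L0/L1/L2 = HF/AECGD/- → run H
t=26: L0/L1/L2 = HF/AECGD/- → run H
t=27: L0/L1/L2 = F/AECGD/- → run F
t=28: L0/L1/L2 = F/AECGD/- → run F
t=29: L0/L1/L2 = F/AECGD/- → run F
t=30: L0/L1/L2 = -/AECGD/- → run A
t=31: L0/L1/L2 = -/ECGD/- → run E
t=32: L0/L1/L2 = -/ECGD/- → run E
t=33: L0/L1/L2 = -/CGD/- → run C
t=34: L0/L1/L2 = -/CGD/- → run C
t=35: L0/L1/L2 = -/CGD/- → run C
t=36: L0/L1/L2 = -/CGD/- → run C
t=37: L0/L1/L2 = -/GD/- → run G
t=38: L0/L1/L2 = -/D/- → run D
t=39: L0/L1/L2 = -/D/- → run D
t=40: L0/L1/L2 = -/D/- → run D
t=41: (idle)
t=42: (idle)
t=43: (idle)
t=44: (idle)
t=45: (idle)
t=46: (idle)
t=47: (idle)

context switches = 13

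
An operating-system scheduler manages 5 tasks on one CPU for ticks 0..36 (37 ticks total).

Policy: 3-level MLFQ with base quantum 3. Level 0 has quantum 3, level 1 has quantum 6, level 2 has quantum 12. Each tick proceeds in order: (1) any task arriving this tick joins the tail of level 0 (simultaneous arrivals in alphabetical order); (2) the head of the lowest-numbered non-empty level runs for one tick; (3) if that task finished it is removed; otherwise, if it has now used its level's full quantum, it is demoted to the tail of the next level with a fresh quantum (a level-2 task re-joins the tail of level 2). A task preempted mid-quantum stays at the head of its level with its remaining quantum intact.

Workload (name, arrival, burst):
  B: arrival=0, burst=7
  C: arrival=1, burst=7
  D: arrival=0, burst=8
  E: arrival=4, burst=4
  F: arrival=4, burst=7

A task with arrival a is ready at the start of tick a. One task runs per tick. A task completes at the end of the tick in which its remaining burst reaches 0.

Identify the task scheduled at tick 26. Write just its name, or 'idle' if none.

t=0: L0/L1/L2 = BD/-/- → run B
t=1: L0/L1/L2 = BDC/-/- → run B
t=2: L0/L1/L2 = BDC/-/- → run B
t=3: L0/L1/L2 = DC/B/- → run D
t=4: L0/L1/L2 = DCEF/B/- → run D
t=5: L0/L1/L2 = DCEF/B/- → run D
t=6: L0/L1/L2 = CEF/BD/- → run C
t=7: L0/L1/L2 = CEF/BD/- → run C
t=8: L0/L1/L2 = CEF/BD/- → run C
t=9: L0/L1/L2 = EF/BDC/- → run E
t=10: L0/L1/L2 = EF/BDC/- → run E
t=11: L0/L1/L2 = EF/BDC/- → run E
t=12: L0/L1/L2 = F/BDCE/- → run F
t=13: L0/L1/L2 = F/BDCE/- → run F
t=14: L0/L1/L2 = F/BDCE/- → run F
t=15: L0/L1/L2 = -/BDCEF/- → run B
t=16: L0/L1/L2 = -/BDCEF/- → run B
t=17: L0/L1/L2 = -/BDCEF/- → run B
t=18: L0/L1/L2 = -/BDCEF/- → run B
t=19: L0/L1/L2 = -/DCEF/- → run D
t=20: L0/L1/L2 = -/DCEF/- → run D
t=21: L0/L1/L2 = -/DCEF/- → run D
t=22: L0/L1/L2 = -/DCEF/- → run D
t=23: L0/L1/L2 = -/DCEF/- → run D
t=24: L0/L1/L2 = -/CEF/- → run C
t=25: L0/L1/L2 = -/CEF/- → run C
t=26: L0/L1/L2 = -/CEF/- → run C
t=27: L0/L1/L2 = -/CEF/- → run C
t=28: L0/L1/L2 = -/EF/- → run E
t=29: L0/L1/L2 = -/F/- → run F
t=30: L0/L1/L2 = -/F/- → run F
t=31: L0/L1/L2 = -/F/- → run F
t=32: L0/L1/L2 = -/F/- → run F
t=33: (idle)
t=34: (idle)
t=35: (idle)
t=36: (idle)

running at tick 26 = C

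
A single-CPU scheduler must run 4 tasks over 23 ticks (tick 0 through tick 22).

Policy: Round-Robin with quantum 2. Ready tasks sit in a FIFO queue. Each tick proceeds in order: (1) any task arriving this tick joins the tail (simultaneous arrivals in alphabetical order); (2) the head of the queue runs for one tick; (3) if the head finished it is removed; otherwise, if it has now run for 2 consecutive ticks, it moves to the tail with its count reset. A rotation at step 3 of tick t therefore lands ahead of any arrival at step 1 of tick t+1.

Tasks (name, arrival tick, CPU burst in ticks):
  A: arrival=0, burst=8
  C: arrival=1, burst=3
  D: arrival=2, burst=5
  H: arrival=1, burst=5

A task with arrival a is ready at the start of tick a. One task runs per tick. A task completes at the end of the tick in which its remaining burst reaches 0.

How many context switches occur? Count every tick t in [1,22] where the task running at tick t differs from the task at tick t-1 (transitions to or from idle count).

t=0: queue=[A] q_used=0 → run A
t=1: queue=[A,C,H] q_used=1 → run A
t=2: queue=[C,H,A,D] q_used=0 → run C
t=3: queue=[C,H,A,D] q_used=1 → run C
t=4: queue=[H,A,D,C] q_used=0 → run H
t=5: queue=[H,A,D,C] q_used=1 → run H
t=6: queue=[A,D,C,H] q_used=0 → run A
t=7: queue=[A,D,C,H] q_used=1 → run A
t=8: queue=[D,C,H,A] q_used=0 → run D
t=9: queue=[D,C,H,A] q_used=1 → run D
t=10: queue=[C,H,A,D] q_used=0 → run C
t=11: queue=[H,A,D] q_used=0 → run H
t=12: queue=[H,A,D] q_used=1 → run H
t=13: queue=[A,D,H] q_used=0 → run A
t=14: queue=[A,D,H] q_used=1 → run A
t=15: queue=[D,H,A] q_used=0 → run D
t=16: queue=[D,H,A] q_used=1 → run D
t=17: queue=[H,A,D] q_used=0 → run H
t=18: queue=[A,D] q_used=0 → run A
t=19: queue=[A,D] q_used=1 → run A
t=20: queue=[D] q_used=0 → run D
t=21: (idle)
t=22: (idle)

context switches = 12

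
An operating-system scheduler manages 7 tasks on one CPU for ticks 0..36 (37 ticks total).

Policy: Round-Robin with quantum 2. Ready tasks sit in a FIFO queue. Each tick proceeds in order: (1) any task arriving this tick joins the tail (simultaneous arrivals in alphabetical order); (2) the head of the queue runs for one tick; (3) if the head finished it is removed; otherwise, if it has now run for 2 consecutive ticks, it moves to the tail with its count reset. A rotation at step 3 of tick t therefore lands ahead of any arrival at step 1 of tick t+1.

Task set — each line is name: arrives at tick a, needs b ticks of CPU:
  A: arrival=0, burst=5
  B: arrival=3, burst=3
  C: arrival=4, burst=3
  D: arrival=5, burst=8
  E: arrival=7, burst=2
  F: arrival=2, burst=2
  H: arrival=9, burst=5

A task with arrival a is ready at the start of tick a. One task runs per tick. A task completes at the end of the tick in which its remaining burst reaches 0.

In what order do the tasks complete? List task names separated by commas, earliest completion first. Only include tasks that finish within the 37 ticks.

t=0: queue=[A] q_used=0 → run A
t=1: queue=[A] q_used=1 → run A
t=2: queue=[A,F] q_used=0 → run A
t=3: queue=[A,F,B] q_used=1 → run A
t=4: queue=[F,B,A,C] q_used=0 → run F
t=5: queue=[F,B,A,C,D] q_used=1 → run F
t=6: queue=[B,A,C,D] q_used=0 → run B
t=7: queue=[B,A,C,D,E] q_used=1 → run B
t=8: queue=[A,C,D,E,B] q_used=0 → run A
t=9: queue=[C,D,E,B,H] q_used=0 → run C
t=10: queue=[C,D,E,B,H] q_used=1 → run C
t=11: queue=[D,E,B,H,C] q_used=0 → run D
t=12: queue=[D,E,B,H,C] q_used=1 → run D
t=13: queue=[E,B,H,C,D] q_used=0 → run E
t=14: queue=[E,B,H,C,D] q_used=1 → run E
t=15: queue=[B,H,C,D] q_used=0 → run B
t=16: queue=[H,C,D] q_used=0 → run H
t=17: queue=[H,C,D] q_used=1 → run H
t=18: queue=[C,D,H] q_used=0 → run C
t=19: queue=[D,H] q_used=0 → run D
t=20: queue=[D,H] q_used=1 → run D
t=21: queue=[H,D] q_used=0 → run H
t=22: queue=[H,D] q_used=1 → run H
t=23: queue=[D,H] q_used=0 → run D
t=24: queue=[D,H] q_used=1 → run D
t=25: queue=[H,D] q_used=0 → run H
t=26: queue=[D] q_used=0 → run D
t=27: queue=[D] q_used=1 → run D
t=28: (idle)
t=29: (idle)
t=30: (idle)
t=31: (idle)
t=32: (idle)
t=33: (idle)
t=34: (idle)
t=35: (idle)
t=36: (idle)

completion order = F, A, E, B, C, H, D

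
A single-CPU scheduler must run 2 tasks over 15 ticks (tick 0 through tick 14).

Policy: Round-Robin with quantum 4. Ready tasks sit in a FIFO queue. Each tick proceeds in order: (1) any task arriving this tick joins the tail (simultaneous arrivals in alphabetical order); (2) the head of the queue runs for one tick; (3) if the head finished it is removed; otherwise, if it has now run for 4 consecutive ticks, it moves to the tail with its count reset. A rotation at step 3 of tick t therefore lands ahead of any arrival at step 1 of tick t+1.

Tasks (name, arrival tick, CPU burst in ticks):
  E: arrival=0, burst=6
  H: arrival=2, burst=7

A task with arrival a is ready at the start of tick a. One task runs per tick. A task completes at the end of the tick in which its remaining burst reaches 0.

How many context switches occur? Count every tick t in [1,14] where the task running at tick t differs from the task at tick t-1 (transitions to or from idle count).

t=0: queue=[E] q_used=0 → run E
t=1: queue=[E] q_used=1 → run E
t=2: queue=[E,H] q_used=2 → run E
t=3: queue=[E,H] q_used=3 → run E
t=4: queue=[H,E] q_used=0 → run H
t=5: queue=[H,E] q_used=1 → run H
t=6: queue=[H,E] q_used=2 → run H
t=7: queue=[H,E] q_used=3 → run H
t=8: queue=[E,H] q_used=0 → run E
t=9: queue=[E,H] q_used=1 → run E
t=10: queue=[H] q_used=0 → run H
t=11: queue=[H] q_used=1 → run H
t=12: queue=[H] q_used=2 → run H
t=13: (idle)
t=14: (idle)

context switches = 4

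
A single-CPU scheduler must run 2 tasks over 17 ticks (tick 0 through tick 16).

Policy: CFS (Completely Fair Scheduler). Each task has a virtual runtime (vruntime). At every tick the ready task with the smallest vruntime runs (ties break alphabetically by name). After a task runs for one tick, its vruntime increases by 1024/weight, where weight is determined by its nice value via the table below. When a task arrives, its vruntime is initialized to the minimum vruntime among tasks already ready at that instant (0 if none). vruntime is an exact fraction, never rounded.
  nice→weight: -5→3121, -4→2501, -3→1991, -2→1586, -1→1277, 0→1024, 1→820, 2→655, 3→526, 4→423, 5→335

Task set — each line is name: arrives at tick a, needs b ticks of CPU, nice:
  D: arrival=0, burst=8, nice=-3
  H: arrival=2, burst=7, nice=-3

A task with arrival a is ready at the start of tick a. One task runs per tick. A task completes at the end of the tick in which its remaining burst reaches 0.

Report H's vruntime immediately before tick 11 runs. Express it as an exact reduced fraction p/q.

vruntime(H, start of tick 11) = 6144/1991

t=0: vr[D=0] → run D
t=1: vr[D=1024/1991] → run D
t=2: vr[D=2048/1991 H=2048/1991] → run D
t=3: vr[D=3072/1991 H=2048/1991] → run H
t=4: vr[D=3072/1991 H=3072/1991] → run D
t=5: vr[D=4096/1991 H=3072/1991] → run H
t=6: vr[D=4096/1991 H=4096/1991] → run D
t=7: vr[D=5120/1991 H=4096/1991] → run H
t=8: vr[D=5120/1991 H=5120/1991] → run D
t=9: vr[D=6144/1991 H=5120/1991] → run H
t=10: vr[D=6144/1991 H=6144/1991] → run D
t=11: vr[D=7168/1991 H=6144/1991] → run H
t=12: vr[D=7168/1991 H=7168/1991] → run D
t=13: vr[H=7168/1991] → run H
t=14: vr[H=8192/1991] → run H
t=15: (idle)
t=16: (idle)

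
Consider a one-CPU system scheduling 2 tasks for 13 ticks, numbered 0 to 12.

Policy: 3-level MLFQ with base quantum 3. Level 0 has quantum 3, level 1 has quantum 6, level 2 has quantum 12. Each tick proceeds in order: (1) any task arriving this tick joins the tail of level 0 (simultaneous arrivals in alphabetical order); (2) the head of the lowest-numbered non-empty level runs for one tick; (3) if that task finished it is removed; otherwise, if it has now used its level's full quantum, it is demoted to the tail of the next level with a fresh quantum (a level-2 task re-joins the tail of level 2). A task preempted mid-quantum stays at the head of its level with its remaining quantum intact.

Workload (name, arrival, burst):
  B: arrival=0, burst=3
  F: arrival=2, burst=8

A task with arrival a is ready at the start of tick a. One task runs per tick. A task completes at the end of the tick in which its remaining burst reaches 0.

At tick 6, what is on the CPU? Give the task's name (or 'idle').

t=0: L0/L1/L2 = B/-/- → run B
t=1: L0/L1/L2 = B/-/- → run B
t=2: L0/L1/L2 = BF/-/- → run B
t=3: L0/L1/L2 = F/-/- → run F
t=4: L0/L1/L2 = F/-/- → run F
t=5: L0/L1/L2 = F/-/- → run F
t=6: L0/L1/L2 = -/F/- → run F
t=7: L0/L1/L2 = -/F/- → run F
t=8: L0/L1/L2 = -/F/- → run F
t=9: L0/L1/L2 = -/F/- → run F
t=10: L0/L1/L2 = -/F/- → run F
t=11: (idle)
t=12: (idle)

running at tick 6 = F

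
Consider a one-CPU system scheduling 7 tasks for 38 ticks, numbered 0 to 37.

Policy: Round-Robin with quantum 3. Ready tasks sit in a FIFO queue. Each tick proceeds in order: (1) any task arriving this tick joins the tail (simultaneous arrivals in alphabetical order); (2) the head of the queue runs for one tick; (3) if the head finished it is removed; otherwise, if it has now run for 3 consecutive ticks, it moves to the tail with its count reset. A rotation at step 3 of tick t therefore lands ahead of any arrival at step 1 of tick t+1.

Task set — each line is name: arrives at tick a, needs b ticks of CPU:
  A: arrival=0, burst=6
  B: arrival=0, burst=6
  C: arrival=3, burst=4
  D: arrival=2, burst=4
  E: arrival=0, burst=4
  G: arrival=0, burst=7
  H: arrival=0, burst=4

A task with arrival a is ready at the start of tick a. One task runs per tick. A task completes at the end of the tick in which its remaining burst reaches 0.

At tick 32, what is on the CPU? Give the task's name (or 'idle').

running at tick 32 = D

t=0: queue=[A,B,E,G,H] q_used=0 → run A
t=1: queue=[A,B,E,G,H] q_used=1 → run A
t=2: queue=[A,B,E,G,H,D] q_used=2 → run A
t=3: queue=[B,E,G,H,D,A,C] q_used=0 → run B
t=4: queue=[B,E,G,H,D,A,C] q_used=1 → run B
t=5: queue=[B,E,G,H,D,A,C] q_used=2 → run B
t=6: queue=[E,G,H,D,A,C,B] q_used=0 → run E
t=7: queue=[E,G,H,D,A,C,B] q_used=1 → run E
t=8: queue=[E,G,H,D,A,C,B] q_used=2 → run E
t=9: queue=[G,H,D,A,C,B,E] q_used=0 → run G
t=10: queue=[G,H,D,A,C,B,E] q_used=1 → run G
t=11: queue=[G,H,D,A,C,B,E] q_used=2 → run G
t=12: queue=[H,D,A,C,B,E,G] q_used=0 → run H
t=13: queue=[H,D,A,C,B,E,G] q_used=1 → run H
t=14: queue=[H,D,A,C,B,E,G] q_used=2 → run H
t=15: queue=[D,A,C,B,E,G,H] q_used=0 → run D
t=16: queue=[D,A,C,B,E,G,H] q_used=1 → run D
t=17: queue=[D,A,C,B,E,G,H] q_used=2 → run D
t=18: queue=[A,C,B,E,G,H,D] q_used=0 → run A
t=19: queue=[A,C,B,E,G,H,D] q_used=1 → run A
t=20: queue=[A,C,B,E,G,H,D] q_used=2 → run A
t=21: queue=[C,B,E,G,H,D] q_used=0 → run C
t=22: queue=[C,B,E,G,H,D] q_used=1 → run C
t=23: queue=[C,B,E,G,H,D] q_used=2 → run C
t=24: queue=[B,E,G,H,D,C] q_used=0 → run B
t=25: queue=[B,E,G,H,D,C] q_used=1 → run B
t=26: queue=[B,E,G,H,D,C] q_used=2 → run B
t=27: queue=[E,G,H,D,C] q_used=0 → run E
t=28: queue=[G,H,D,C] q_used=0 → run G
t=29: queue=[G,H,D,C] q_used=1 → run G
t=30: queue=[G,H,D,C] q_used=2 → run G
t=31: queue=[H,D,C,G] q_used=0 → run H
t=32: queue=[D,C,G] q_used=0 → run D
t=33: queue=[C,G] q_used=0 → run C
t=34: queue=[G] q_used=0 → run G
t=35: (idle)
t=36: (idle)
t=37: (idle)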